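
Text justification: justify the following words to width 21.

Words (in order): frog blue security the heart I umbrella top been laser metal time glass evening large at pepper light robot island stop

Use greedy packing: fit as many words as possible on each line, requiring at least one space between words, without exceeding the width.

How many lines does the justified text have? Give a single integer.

Answer: 6

Derivation:
Line 1: ['frog', 'blue', 'security'] (min_width=18, slack=3)
Line 2: ['the', 'heart', 'I', 'umbrella'] (min_width=20, slack=1)
Line 3: ['top', 'been', 'laser', 'metal'] (min_width=20, slack=1)
Line 4: ['time', 'glass', 'evening'] (min_width=18, slack=3)
Line 5: ['large', 'at', 'pepper', 'light'] (min_width=21, slack=0)
Line 6: ['robot', 'island', 'stop'] (min_width=17, slack=4)
Total lines: 6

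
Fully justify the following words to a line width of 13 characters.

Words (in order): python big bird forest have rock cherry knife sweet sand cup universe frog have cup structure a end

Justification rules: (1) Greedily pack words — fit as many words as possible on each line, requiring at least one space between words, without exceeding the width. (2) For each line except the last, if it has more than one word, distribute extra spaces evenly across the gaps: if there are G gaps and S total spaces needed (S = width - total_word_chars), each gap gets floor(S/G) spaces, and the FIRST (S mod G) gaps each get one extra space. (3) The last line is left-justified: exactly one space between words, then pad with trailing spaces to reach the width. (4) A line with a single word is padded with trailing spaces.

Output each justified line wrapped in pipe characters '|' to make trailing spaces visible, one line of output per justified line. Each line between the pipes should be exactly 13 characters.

Line 1: ['python', 'big'] (min_width=10, slack=3)
Line 2: ['bird', 'forest'] (min_width=11, slack=2)
Line 3: ['have', 'rock'] (min_width=9, slack=4)
Line 4: ['cherry', 'knife'] (min_width=12, slack=1)
Line 5: ['sweet', 'sand'] (min_width=10, slack=3)
Line 6: ['cup', 'universe'] (min_width=12, slack=1)
Line 7: ['frog', 'have', 'cup'] (min_width=13, slack=0)
Line 8: ['structure', 'a'] (min_width=11, slack=2)
Line 9: ['end'] (min_width=3, slack=10)

Answer: |python    big|
|bird   forest|
|have     rock|
|cherry  knife|
|sweet    sand|
|cup  universe|
|frog have cup|
|structure   a|
|end          |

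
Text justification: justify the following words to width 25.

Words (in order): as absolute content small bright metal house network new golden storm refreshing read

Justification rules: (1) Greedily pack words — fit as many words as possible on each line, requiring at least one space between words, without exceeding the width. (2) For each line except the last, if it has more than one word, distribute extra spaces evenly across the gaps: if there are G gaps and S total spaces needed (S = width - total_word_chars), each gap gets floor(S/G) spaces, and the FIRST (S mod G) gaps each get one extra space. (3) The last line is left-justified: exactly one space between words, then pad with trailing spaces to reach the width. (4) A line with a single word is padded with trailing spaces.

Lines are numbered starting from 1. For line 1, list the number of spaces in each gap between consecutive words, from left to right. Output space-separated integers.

Answer: 1 1 1

Derivation:
Line 1: ['as', 'absolute', 'content', 'small'] (min_width=25, slack=0)
Line 2: ['bright', 'metal', 'house'] (min_width=18, slack=7)
Line 3: ['network', 'new', 'golden', 'storm'] (min_width=24, slack=1)
Line 4: ['refreshing', 'read'] (min_width=15, slack=10)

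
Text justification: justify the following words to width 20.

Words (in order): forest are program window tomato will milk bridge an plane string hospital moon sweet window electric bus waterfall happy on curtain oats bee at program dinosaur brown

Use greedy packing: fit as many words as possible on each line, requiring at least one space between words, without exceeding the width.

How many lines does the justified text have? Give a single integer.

Line 1: ['forest', 'are', 'program'] (min_width=18, slack=2)
Line 2: ['window', 'tomato', 'will'] (min_width=18, slack=2)
Line 3: ['milk', 'bridge', 'an', 'plane'] (min_width=20, slack=0)
Line 4: ['string', 'hospital', 'moon'] (min_width=20, slack=0)
Line 5: ['sweet', 'window'] (min_width=12, slack=8)
Line 6: ['electric', 'bus'] (min_width=12, slack=8)
Line 7: ['waterfall', 'happy', 'on'] (min_width=18, slack=2)
Line 8: ['curtain', 'oats', 'bee', 'at'] (min_width=19, slack=1)
Line 9: ['program', 'dinosaur'] (min_width=16, slack=4)
Line 10: ['brown'] (min_width=5, slack=15)
Total lines: 10

Answer: 10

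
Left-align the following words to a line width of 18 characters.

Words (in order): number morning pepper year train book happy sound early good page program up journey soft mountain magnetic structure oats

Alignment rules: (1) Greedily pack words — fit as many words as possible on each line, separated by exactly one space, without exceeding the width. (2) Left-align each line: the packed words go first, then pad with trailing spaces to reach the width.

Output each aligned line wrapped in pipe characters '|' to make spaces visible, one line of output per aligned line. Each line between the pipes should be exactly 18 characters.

Answer: |number morning    |
|pepper year train |
|book happy sound  |
|early good page   |
|program up journey|
|soft mountain     |
|magnetic structure|
|oats              |

Derivation:
Line 1: ['number', 'morning'] (min_width=14, slack=4)
Line 2: ['pepper', 'year', 'train'] (min_width=17, slack=1)
Line 3: ['book', 'happy', 'sound'] (min_width=16, slack=2)
Line 4: ['early', 'good', 'page'] (min_width=15, slack=3)
Line 5: ['program', 'up', 'journey'] (min_width=18, slack=0)
Line 6: ['soft', 'mountain'] (min_width=13, slack=5)
Line 7: ['magnetic', 'structure'] (min_width=18, slack=0)
Line 8: ['oats'] (min_width=4, slack=14)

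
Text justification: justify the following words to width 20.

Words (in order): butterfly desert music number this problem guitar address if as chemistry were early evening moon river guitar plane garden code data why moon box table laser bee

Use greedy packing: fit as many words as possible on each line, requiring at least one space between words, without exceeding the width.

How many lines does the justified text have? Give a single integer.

Line 1: ['butterfly', 'desert'] (min_width=16, slack=4)
Line 2: ['music', 'number', 'this'] (min_width=17, slack=3)
Line 3: ['problem', 'guitar'] (min_width=14, slack=6)
Line 4: ['address', 'if', 'as'] (min_width=13, slack=7)
Line 5: ['chemistry', 'were', 'early'] (min_width=20, slack=0)
Line 6: ['evening', 'moon', 'river'] (min_width=18, slack=2)
Line 7: ['guitar', 'plane', 'garden'] (min_width=19, slack=1)
Line 8: ['code', 'data', 'why', 'moon'] (min_width=18, slack=2)
Line 9: ['box', 'table', 'laser', 'bee'] (min_width=19, slack=1)
Total lines: 9

Answer: 9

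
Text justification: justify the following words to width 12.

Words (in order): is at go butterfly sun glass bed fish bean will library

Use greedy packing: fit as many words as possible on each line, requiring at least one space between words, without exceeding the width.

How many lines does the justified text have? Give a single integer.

Line 1: ['is', 'at', 'go'] (min_width=8, slack=4)
Line 2: ['butterfly'] (min_width=9, slack=3)
Line 3: ['sun', 'glass'] (min_width=9, slack=3)
Line 4: ['bed', 'fish'] (min_width=8, slack=4)
Line 5: ['bean', 'will'] (min_width=9, slack=3)
Line 6: ['library'] (min_width=7, slack=5)
Total lines: 6

Answer: 6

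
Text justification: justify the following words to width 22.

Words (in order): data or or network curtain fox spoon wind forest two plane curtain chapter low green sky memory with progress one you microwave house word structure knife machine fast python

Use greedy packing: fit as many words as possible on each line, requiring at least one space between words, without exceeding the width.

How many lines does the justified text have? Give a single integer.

Answer: 9

Derivation:
Line 1: ['data', 'or', 'or', 'network'] (min_width=18, slack=4)
Line 2: ['curtain', 'fox', 'spoon', 'wind'] (min_width=22, slack=0)
Line 3: ['forest', 'two', 'plane'] (min_width=16, slack=6)
Line 4: ['curtain', 'chapter', 'low'] (min_width=19, slack=3)
Line 5: ['green', 'sky', 'memory', 'with'] (min_width=21, slack=1)
Line 6: ['progress', 'one', 'you'] (min_width=16, slack=6)
Line 7: ['microwave', 'house', 'word'] (min_width=20, slack=2)
Line 8: ['structure', 'knife'] (min_width=15, slack=7)
Line 9: ['machine', 'fast', 'python'] (min_width=19, slack=3)
Total lines: 9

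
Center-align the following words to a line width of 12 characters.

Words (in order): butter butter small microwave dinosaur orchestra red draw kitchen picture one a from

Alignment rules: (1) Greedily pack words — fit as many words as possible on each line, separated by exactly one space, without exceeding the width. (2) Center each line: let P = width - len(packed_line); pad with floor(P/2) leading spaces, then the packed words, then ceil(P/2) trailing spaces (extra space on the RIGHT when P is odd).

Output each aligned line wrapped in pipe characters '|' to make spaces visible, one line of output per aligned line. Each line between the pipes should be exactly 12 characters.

Line 1: ['butter'] (min_width=6, slack=6)
Line 2: ['butter', 'small'] (min_width=12, slack=0)
Line 3: ['microwave'] (min_width=9, slack=3)
Line 4: ['dinosaur'] (min_width=8, slack=4)
Line 5: ['orchestra'] (min_width=9, slack=3)
Line 6: ['red', 'draw'] (min_width=8, slack=4)
Line 7: ['kitchen'] (min_width=7, slack=5)
Line 8: ['picture', 'one'] (min_width=11, slack=1)
Line 9: ['a', 'from'] (min_width=6, slack=6)

Answer: |   butter   |
|butter small|
| microwave  |
|  dinosaur  |
| orchestra  |
|  red draw  |
|  kitchen   |
|picture one |
|   a from   |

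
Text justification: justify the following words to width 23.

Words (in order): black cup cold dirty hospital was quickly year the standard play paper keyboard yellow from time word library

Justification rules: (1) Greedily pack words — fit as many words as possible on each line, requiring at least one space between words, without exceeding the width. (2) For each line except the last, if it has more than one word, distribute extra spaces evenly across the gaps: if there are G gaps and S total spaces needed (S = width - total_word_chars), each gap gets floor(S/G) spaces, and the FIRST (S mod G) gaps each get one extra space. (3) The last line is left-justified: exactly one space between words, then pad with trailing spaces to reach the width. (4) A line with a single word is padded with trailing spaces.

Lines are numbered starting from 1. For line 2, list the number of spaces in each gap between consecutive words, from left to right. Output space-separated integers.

Answer: 3 2

Derivation:
Line 1: ['black', 'cup', 'cold', 'dirty'] (min_width=20, slack=3)
Line 2: ['hospital', 'was', 'quickly'] (min_width=20, slack=3)
Line 3: ['year', 'the', 'standard', 'play'] (min_width=22, slack=1)
Line 4: ['paper', 'keyboard', 'yellow'] (min_width=21, slack=2)
Line 5: ['from', 'time', 'word', 'library'] (min_width=22, slack=1)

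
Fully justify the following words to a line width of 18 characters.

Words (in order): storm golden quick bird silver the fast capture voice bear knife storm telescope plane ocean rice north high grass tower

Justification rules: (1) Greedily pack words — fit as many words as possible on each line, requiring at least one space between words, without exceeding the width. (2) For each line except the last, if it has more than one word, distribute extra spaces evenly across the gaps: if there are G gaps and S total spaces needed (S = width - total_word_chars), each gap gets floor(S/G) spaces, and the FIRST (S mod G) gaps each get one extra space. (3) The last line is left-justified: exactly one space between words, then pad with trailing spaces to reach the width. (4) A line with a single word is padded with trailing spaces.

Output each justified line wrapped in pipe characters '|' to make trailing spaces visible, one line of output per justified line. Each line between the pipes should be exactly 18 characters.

Line 1: ['storm', 'golden', 'quick'] (min_width=18, slack=0)
Line 2: ['bird', 'silver', 'the'] (min_width=15, slack=3)
Line 3: ['fast', 'capture', 'voice'] (min_width=18, slack=0)
Line 4: ['bear', 'knife', 'storm'] (min_width=16, slack=2)
Line 5: ['telescope', 'plane'] (min_width=15, slack=3)
Line 6: ['ocean', 'rice', 'north'] (min_width=16, slack=2)
Line 7: ['high', 'grass', 'tower'] (min_width=16, slack=2)

Answer: |storm golden quick|
|bird   silver  the|
|fast capture voice|
|bear  knife  storm|
|telescope    plane|
|ocean  rice  north|
|high grass tower  |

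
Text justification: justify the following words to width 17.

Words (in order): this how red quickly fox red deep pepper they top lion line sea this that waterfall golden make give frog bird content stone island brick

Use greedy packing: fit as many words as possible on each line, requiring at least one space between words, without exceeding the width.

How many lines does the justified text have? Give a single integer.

Line 1: ['this', 'how', 'red'] (min_width=12, slack=5)
Line 2: ['quickly', 'fox', 'red'] (min_width=15, slack=2)
Line 3: ['deep', 'pepper', 'they'] (min_width=16, slack=1)
Line 4: ['top', 'lion', 'line', 'sea'] (min_width=17, slack=0)
Line 5: ['this', 'that'] (min_width=9, slack=8)
Line 6: ['waterfall', 'golden'] (min_width=16, slack=1)
Line 7: ['make', 'give', 'frog'] (min_width=14, slack=3)
Line 8: ['bird', 'content'] (min_width=12, slack=5)
Line 9: ['stone', 'island'] (min_width=12, slack=5)
Line 10: ['brick'] (min_width=5, slack=12)
Total lines: 10

Answer: 10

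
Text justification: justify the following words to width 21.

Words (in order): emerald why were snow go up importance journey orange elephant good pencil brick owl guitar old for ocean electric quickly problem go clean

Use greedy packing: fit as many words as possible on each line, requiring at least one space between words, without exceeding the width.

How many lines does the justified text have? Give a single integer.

Line 1: ['emerald', 'why', 'were', 'snow'] (min_width=21, slack=0)
Line 2: ['go', 'up', 'importance'] (min_width=16, slack=5)
Line 3: ['journey', 'orange'] (min_width=14, slack=7)
Line 4: ['elephant', 'good', 'pencil'] (min_width=20, slack=1)
Line 5: ['brick', 'owl', 'guitar', 'old'] (min_width=20, slack=1)
Line 6: ['for', 'ocean', 'electric'] (min_width=18, slack=3)
Line 7: ['quickly', 'problem', 'go'] (min_width=18, slack=3)
Line 8: ['clean'] (min_width=5, slack=16)
Total lines: 8

Answer: 8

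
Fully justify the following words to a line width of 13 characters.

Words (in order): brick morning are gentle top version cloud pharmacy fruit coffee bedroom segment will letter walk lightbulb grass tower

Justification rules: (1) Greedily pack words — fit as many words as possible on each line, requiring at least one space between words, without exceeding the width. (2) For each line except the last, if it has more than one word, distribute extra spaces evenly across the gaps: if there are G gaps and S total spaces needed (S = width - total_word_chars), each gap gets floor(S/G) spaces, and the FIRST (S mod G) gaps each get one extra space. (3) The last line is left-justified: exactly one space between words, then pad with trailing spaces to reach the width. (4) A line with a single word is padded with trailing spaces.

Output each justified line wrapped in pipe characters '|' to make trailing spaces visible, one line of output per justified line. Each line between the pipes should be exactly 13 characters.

Line 1: ['brick', 'morning'] (min_width=13, slack=0)
Line 2: ['are', 'gentle'] (min_width=10, slack=3)
Line 3: ['top', 'version'] (min_width=11, slack=2)
Line 4: ['cloud'] (min_width=5, slack=8)
Line 5: ['pharmacy'] (min_width=8, slack=5)
Line 6: ['fruit', 'coffee'] (min_width=12, slack=1)
Line 7: ['bedroom'] (min_width=7, slack=6)
Line 8: ['segment', 'will'] (min_width=12, slack=1)
Line 9: ['letter', 'walk'] (min_width=11, slack=2)
Line 10: ['lightbulb'] (min_width=9, slack=4)
Line 11: ['grass', 'tower'] (min_width=11, slack=2)

Answer: |brick morning|
|are    gentle|
|top   version|
|cloud        |
|pharmacy     |
|fruit  coffee|
|bedroom      |
|segment  will|
|letter   walk|
|lightbulb    |
|grass tower  |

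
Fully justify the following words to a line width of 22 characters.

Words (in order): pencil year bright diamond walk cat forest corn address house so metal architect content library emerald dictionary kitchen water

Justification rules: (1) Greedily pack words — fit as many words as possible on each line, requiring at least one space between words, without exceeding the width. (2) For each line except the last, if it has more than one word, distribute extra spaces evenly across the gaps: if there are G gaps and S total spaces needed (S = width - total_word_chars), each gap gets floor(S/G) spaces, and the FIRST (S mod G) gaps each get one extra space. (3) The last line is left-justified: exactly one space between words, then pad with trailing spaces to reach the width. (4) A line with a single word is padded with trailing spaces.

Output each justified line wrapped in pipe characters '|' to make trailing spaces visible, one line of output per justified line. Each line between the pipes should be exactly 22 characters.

Answer: |pencil   year   bright|
|diamond    walk    cat|
|forest   corn  address|
|house     so     metal|
|architect      content|
|library        emerald|
|dictionary     kitchen|
|water                 |

Derivation:
Line 1: ['pencil', 'year', 'bright'] (min_width=18, slack=4)
Line 2: ['diamond', 'walk', 'cat'] (min_width=16, slack=6)
Line 3: ['forest', 'corn', 'address'] (min_width=19, slack=3)
Line 4: ['house', 'so', 'metal'] (min_width=14, slack=8)
Line 5: ['architect', 'content'] (min_width=17, slack=5)
Line 6: ['library', 'emerald'] (min_width=15, slack=7)
Line 7: ['dictionary', 'kitchen'] (min_width=18, slack=4)
Line 8: ['water'] (min_width=5, slack=17)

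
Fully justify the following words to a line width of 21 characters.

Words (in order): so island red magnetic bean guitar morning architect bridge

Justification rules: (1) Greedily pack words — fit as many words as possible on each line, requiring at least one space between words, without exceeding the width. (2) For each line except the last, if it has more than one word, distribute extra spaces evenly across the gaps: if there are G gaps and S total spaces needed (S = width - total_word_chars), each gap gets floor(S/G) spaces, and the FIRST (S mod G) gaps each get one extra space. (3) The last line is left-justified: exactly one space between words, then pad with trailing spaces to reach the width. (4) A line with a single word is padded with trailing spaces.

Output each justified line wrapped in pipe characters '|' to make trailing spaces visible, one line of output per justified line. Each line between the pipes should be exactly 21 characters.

Answer: |so     island     red|
|magnetic  bean guitar|
|morning     architect|
|bridge               |

Derivation:
Line 1: ['so', 'island', 'red'] (min_width=13, slack=8)
Line 2: ['magnetic', 'bean', 'guitar'] (min_width=20, slack=1)
Line 3: ['morning', 'architect'] (min_width=17, slack=4)
Line 4: ['bridge'] (min_width=6, slack=15)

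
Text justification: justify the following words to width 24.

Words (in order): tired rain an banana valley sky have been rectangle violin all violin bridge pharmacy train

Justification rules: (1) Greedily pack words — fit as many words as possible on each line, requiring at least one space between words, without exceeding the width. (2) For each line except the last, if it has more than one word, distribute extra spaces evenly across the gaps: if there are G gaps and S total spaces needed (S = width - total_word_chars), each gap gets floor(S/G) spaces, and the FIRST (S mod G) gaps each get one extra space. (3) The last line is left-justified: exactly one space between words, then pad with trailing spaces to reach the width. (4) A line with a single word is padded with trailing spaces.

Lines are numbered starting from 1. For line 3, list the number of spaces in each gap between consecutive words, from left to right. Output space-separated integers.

Answer: 3 3

Derivation:
Line 1: ['tired', 'rain', 'an', 'banana'] (min_width=20, slack=4)
Line 2: ['valley', 'sky', 'have', 'been'] (min_width=20, slack=4)
Line 3: ['rectangle', 'violin', 'all'] (min_width=20, slack=4)
Line 4: ['violin', 'bridge', 'pharmacy'] (min_width=22, slack=2)
Line 5: ['train'] (min_width=5, slack=19)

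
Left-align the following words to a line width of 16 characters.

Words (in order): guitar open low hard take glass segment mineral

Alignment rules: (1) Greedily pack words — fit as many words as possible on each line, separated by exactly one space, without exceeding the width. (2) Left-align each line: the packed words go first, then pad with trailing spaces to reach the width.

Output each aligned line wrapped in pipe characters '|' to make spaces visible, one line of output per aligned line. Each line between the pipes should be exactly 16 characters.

Line 1: ['guitar', 'open', 'low'] (min_width=15, slack=1)
Line 2: ['hard', 'take', 'glass'] (min_width=15, slack=1)
Line 3: ['segment', 'mineral'] (min_width=15, slack=1)

Answer: |guitar open low |
|hard take glass |
|segment mineral |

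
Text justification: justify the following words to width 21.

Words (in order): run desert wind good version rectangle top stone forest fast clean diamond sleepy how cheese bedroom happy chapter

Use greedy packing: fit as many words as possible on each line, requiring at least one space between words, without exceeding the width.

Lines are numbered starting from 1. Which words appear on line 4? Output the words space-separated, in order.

Answer: clean diamond sleepy

Derivation:
Line 1: ['run', 'desert', 'wind', 'good'] (min_width=20, slack=1)
Line 2: ['version', 'rectangle', 'top'] (min_width=21, slack=0)
Line 3: ['stone', 'forest', 'fast'] (min_width=17, slack=4)
Line 4: ['clean', 'diamond', 'sleepy'] (min_width=20, slack=1)
Line 5: ['how', 'cheese', 'bedroom'] (min_width=18, slack=3)
Line 6: ['happy', 'chapter'] (min_width=13, slack=8)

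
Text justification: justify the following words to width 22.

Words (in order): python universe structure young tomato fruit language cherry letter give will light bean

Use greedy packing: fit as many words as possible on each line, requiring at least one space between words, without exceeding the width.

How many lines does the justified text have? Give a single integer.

Line 1: ['python', 'universe'] (min_width=15, slack=7)
Line 2: ['structure', 'young', 'tomato'] (min_width=22, slack=0)
Line 3: ['fruit', 'language', 'cherry'] (min_width=21, slack=1)
Line 4: ['letter', 'give', 'will', 'light'] (min_width=22, slack=0)
Line 5: ['bean'] (min_width=4, slack=18)
Total lines: 5

Answer: 5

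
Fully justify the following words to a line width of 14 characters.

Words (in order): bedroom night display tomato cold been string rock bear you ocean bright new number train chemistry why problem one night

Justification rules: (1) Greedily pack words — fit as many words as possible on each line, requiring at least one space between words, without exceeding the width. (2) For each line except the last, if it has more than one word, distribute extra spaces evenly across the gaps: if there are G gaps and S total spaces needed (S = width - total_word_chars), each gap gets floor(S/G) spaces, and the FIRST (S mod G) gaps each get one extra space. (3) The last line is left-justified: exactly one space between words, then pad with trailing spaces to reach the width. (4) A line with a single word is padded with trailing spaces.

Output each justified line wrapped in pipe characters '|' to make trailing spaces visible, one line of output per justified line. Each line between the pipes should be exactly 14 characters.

Line 1: ['bedroom', 'night'] (min_width=13, slack=1)
Line 2: ['display', 'tomato'] (min_width=14, slack=0)
Line 3: ['cold', 'been'] (min_width=9, slack=5)
Line 4: ['string', 'rock'] (min_width=11, slack=3)
Line 5: ['bear', 'you', 'ocean'] (min_width=14, slack=0)
Line 6: ['bright', 'new'] (min_width=10, slack=4)
Line 7: ['number', 'train'] (min_width=12, slack=2)
Line 8: ['chemistry', 'why'] (min_width=13, slack=1)
Line 9: ['problem', 'one'] (min_width=11, slack=3)
Line 10: ['night'] (min_width=5, slack=9)

Answer: |bedroom  night|
|display tomato|
|cold      been|
|string    rock|
|bear you ocean|
|bright     new|
|number   train|
|chemistry  why|
|problem    one|
|night         |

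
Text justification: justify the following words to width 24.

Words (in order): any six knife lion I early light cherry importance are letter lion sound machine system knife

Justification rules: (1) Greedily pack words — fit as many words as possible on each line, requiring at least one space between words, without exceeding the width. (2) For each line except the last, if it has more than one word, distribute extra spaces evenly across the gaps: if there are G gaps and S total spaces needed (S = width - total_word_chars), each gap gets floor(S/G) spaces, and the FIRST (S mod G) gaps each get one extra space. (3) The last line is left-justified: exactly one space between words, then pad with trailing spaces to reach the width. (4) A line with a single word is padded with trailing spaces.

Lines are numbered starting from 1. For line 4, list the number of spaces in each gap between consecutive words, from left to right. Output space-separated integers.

Answer: 4 4

Derivation:
Line 1: ['any', 'six', 'knife', 'lion', 'I'] (min_width=20, slack=4)
Line 2: ['early', 'light', 'cherry'] (min_width=18, slack=6)
Line 3: ['importance', 'are', 'letter'] (min_width=21, slack=3)
Line 4: ['lion', 'sound', 'machine'] (min_width=18, slack=6)
Line 5: ['system', 'knife'] (min_width=12, slack=12)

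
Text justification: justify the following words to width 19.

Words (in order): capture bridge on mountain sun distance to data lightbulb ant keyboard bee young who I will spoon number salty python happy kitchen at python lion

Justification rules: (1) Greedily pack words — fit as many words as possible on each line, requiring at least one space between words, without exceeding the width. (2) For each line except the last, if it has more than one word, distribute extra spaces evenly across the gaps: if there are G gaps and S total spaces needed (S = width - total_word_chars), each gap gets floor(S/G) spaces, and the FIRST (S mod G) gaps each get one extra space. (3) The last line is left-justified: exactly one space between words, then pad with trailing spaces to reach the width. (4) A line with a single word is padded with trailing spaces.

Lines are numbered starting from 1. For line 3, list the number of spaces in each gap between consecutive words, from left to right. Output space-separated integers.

Line 1: ['capture', 'bridge', 'on'] (min_width=17, slack=2)
Line 2: ['mountain', 'sun'] (min_width=12, slack=7)
Line 3: ['distance', 'to', 'data'] (min_width=16, slack=3)
Line 4: ['lightbulb', 'ant'] (min_width=13, slack=6)
Line 5: ['keyboard', 'bee', 'young'] (min_width=18, slack=1)
Line 6: ['who', 'I', 'will', 'spoon'] (min_width=16, slack=3)
Line 7: ['number', 'salty', 'python'] (min_width=19, slack=0)
Line 8: ['happy', 'kitchen', 'at'] (min_width=16, slack=3)
Line 9: ['python', 'lion'] (min_width=11, slack=8)

Answer: 3 2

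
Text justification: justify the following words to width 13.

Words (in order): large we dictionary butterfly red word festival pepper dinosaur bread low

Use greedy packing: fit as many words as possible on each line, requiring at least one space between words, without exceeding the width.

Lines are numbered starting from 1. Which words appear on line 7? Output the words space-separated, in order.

Answer: bread low

Derivation:
Line 1: ['large', 'we'] (min_width=8, slack=5)
Line 2: ['dictionary'] (min_width=10, slack=3)
Line 3: ['butterfly', 'red'] (min_width=13, slack=0)
Line 4: ['word', 'festival'] (min_width=13, slack=0)
Line 5: ['pepper'] (min_width=6, slack=7)
Line 6: ['dinosaur'] (min_width=8, slack=5)
Line 7: ['bread', 'low'] (min_width=9, slack=4)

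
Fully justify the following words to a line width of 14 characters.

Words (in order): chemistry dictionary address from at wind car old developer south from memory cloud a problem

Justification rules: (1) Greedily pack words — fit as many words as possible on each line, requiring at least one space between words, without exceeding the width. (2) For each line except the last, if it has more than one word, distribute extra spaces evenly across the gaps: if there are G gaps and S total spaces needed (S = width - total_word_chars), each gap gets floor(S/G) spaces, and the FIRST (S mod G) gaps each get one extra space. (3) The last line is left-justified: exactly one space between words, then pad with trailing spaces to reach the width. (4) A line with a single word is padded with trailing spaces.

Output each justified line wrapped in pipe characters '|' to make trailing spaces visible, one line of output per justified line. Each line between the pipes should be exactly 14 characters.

Line 1: ['chemistry'] (min_width=9, slack=5)
Line 2: ['dictionary'] (min_width=10, slack=4)
Line 3: ['address', 'from'] (min_width=12, slack=2)
Line 4: ['at', 'wind', 'car'] (min_width=11, slack=3)
Line 5: ['old', 'developer'] (min_width=13, slack=1)
Line 6: ['south', 'from'] (min_width=10, slack=4)
Line 7: ['memory', 'cloud', 'a'] (min_width=14, slack=0)
Line 8: ['problem'] (min_width=7, slack=7)

Answer: |chemistry     |
|dictionary    |
|address   from|
|at   wind  car|
|old  developer|
|south     from|
|memory cloud a|
|problem       |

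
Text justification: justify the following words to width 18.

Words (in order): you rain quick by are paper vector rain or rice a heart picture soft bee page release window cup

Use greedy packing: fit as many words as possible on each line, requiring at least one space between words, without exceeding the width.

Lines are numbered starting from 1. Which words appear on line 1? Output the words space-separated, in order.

Answer: you rain quick by

Derivation:
Line 1: ['you', 'rain', 'quick', 'by'] (min_width=17, slack=1)
Line 2: ['are', 'paper', 'vector'] (min_width=16, slack=2)
Line 3: ['rain', 'or', 'rice', 'a'] (min_width=14, slack=4)
Line 4: ['heart', 'picture', 'soft'] (min_width=18, slack=0)
Line 5: ['bee', 'page', 'release'] (min_width=16, slack=2)
Line 6: ['window', 'cup'] (min_width=10, slack=8)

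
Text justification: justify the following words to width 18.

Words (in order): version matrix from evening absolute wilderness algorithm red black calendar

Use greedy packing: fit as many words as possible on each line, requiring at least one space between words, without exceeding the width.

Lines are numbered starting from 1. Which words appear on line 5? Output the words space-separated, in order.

Line 1: ['version', 'matrix'] (min_width=14, slack=4)
Line 2: ['from', 'evening'] (min_width=12, slack=6)
Line 3: ['absolute'] (min_width=8, slack=10)
Line 4: ['wilderness'] (min_width=10, slack=8)
Line 5: ['algorithm', 'red'] (min_width=13, slack=5)
Line 6: ['black', 'calendar'] (min_width=14, slack=4)

Answer: algorithm red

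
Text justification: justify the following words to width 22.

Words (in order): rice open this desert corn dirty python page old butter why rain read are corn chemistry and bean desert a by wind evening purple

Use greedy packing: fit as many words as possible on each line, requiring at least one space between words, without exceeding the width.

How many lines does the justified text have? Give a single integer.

Answer: 7

Derivation:
Line 1: ['rice', 'open', 'this', 'desert'] (min_width=21, slack=1)
Line 2: ['corn', 'dirty', 'python', 'page'] (min_width=22, slack=0)
Line 3: ['old', 'butter', 'why', 'rain'] (min_width=19, slack=3)
Line 4: ['read', 'are', 'corn'] (min_width=13, slack=9)
Line 5: ['chemistry', 'and', 'bean'] (min_width=18, slack=4)
Line 6: ['desert', 'a', 'by', 'wind'] (min_width=16, slack=6)
Line 7: ['evening', 'purple'] (min_width=14, slack=8)
Total lines: 7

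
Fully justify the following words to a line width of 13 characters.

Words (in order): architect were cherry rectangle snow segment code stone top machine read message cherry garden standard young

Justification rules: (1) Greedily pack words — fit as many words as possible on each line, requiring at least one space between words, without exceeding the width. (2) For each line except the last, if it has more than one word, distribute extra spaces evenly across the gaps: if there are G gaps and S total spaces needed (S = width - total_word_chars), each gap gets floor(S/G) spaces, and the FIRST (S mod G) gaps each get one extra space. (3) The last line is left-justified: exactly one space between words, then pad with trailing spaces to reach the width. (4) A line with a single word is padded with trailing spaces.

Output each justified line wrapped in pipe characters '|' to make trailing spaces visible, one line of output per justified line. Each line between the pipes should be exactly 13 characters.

Answer: |architect    |
|were   cherry|
|rectangle    |
|snow  segment|
|code    stone|
|top   machine|
|read  message|
|cherry garden|
|standard     |
|young        |

Derivation:
Line 1: ['architect'] (min_width=9, slack=4)
Line 2: ['were', 'cherry'] (min_width=11, slack=2)
Line 3: ['rectangle'] (min_width=9, slack=4)
Line 4: ['snow', 'segment'] (min_width=12, slack=1)
Line 5: ['code', 'stone'] (min_width=10, slack=3)
Line 6: ['top', 'machine'] (min_width=11, slack=2)
Line 7: ['read', 'message'] (min_width=12, slack=1)
Line 8: ['cherry', 'garden'] (min_width=13, slack=0)
Line 9: ['standard'] (min_width=8, slack=5)
Line 10: ['young'] (min_width=5, slack=8)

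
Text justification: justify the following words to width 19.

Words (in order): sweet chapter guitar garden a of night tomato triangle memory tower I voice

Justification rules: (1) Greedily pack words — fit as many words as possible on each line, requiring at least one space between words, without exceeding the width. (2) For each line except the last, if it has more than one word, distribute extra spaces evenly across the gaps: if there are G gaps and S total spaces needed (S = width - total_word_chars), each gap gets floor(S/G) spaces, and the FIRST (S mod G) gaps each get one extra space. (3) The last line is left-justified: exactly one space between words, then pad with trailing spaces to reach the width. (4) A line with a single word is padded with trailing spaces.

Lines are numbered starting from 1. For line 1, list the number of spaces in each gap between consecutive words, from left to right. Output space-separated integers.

Answer: 7

Derivation:
Line 1: ['sweet', 'chapter'] (min_width=13, slack=6)
Line 2: ['guitar', 'garden', 'a', 'of'] (min_width=18, slack=1)
Line 3: ['night', 'tomato'] (min_width=12, slack=7)
Line 4: ['triangle', 'memory'] (min_width=15, slack=4)
Line 5: ['tower', 'I', 'voice'] (min_width=13, slack=6)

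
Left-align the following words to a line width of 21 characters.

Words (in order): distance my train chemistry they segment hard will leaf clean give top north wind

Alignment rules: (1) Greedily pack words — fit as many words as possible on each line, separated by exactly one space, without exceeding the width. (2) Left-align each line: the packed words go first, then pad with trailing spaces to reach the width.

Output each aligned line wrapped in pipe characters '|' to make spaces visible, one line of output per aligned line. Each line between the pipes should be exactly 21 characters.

Answer: |distance my train    |
|chemistry they       |
|segment hard will    |
|leaf clean give top  |
|north wind           |

Derivation:
Line 1: ['distance', 'my', 'train'] (min_width=17, slack=4)
Line 2: ['chemistry', 'they'] (min_width=14, slack=7)
Line 3: ['segment', 'hard', 'will'] (min_width=17, slack=4)
Line 4: ['leaf', 'clean', 'give', 'top'] (min_width=19, slack=2)
Line 5: ['north', 'wind'] (min_width=10, slack=11)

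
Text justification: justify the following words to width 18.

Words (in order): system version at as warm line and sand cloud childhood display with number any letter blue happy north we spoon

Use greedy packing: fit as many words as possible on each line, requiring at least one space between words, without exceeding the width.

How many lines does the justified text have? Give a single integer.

Answer: 7

Derivation:
Line 1: ['system', 'version', 'at'] (min_width=17, slack=1)
Line 2: ['as', 'warm', 'line', 'and'] (min_width=16, slack=2)
Line 3: ['sand', 'cloud'] (min_width=10, slack=8)
Line 4: ['childhood', 'display'] (min_width=17, slack=1)
Line 5: ['with', 'number', 'any'] (min_width=15, slack=3)
Line 6: ['letter', 'blue', 'happy'] (min_width=17, slack=1)
Line 7: ['north', 'we', 'spoon'] (min_width=14, slack=4)
Total lines: 7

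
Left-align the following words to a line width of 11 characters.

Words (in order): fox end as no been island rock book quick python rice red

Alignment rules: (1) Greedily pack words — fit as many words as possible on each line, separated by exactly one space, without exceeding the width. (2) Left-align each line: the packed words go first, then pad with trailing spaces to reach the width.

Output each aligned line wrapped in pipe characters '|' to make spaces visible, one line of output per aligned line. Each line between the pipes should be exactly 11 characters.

Answer: |fox end as |
|no been    |
|island rock|
|book quick |
|python rice|
|red        |

Derivation:
Line 1: ['fox', 'end', 'as'] (min_width=10, slack=1)
Line 2: ['no', 'been'] (min_width=7, slack=4)
Line 3: ['island', 'rock'] (min_width=11, slack=0)
Line 4: ['book', 'quick'] (min_width=10, slack=1)
Line 5: ['python', 'rice'] (min_width=11, slack=0)
Line 6: ['red'] (min_width=3, slack=8)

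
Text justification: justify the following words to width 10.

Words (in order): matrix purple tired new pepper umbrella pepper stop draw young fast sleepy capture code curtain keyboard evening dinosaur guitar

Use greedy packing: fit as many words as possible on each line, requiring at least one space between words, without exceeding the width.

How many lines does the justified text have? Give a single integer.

Line 1: ['matrix'] (min_width=6, slack=4)
Line 2: ['purple'] (min_width=6, slack=4)
Line 3: ['tired', 'new'] (min_width=9, slack=1)
Line 4: ['pepper'] (min_width=6, slack=4)
Line 5: ['umbrella'] (min_width=8, slack=2)
Line 6: ['pepper'] (min_width=6, slack=4)
Line 7: ['stop', 'draw'] (min_width=9, slack=1)
Line 8: ['young', 'fast'] (min_width=10, slack=0)
Line 9: ['sleepy'] (min_width=6, slack=4)
Line 10: ['capture'] (min_width=7, slack=3)
Line 11: ['code'] (min_width=4, slack=6)
Line 12: ['curtain'] (min_width=7, slack=3)
Line 13: ['keyboard'] (min_width=8, slack=2)
Line 14: ['evening'] (min_width=7, slack=3)
Line 15: ['dinosaur'] (min_width=8, slack=2)
Line 16: ['guitar'] (min_width=6, slack=4)
Total lines: 16

Answer: 16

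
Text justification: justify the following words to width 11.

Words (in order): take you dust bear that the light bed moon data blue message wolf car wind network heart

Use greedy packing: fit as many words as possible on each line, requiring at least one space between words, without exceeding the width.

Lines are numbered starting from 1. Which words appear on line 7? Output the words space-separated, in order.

Line 1: ['take', 'you'] (min_width=8, slack=3)
Line 2: ['dust', 'bear'] (min_width=9, slack=2)
Line 3: ['that', 'the'] (min_width=8, slack=3)
Line 4: ['light', 'bed'] (min_width=9, slack=2)
Line 5: ['moon', 'data'] (min_width=9, slack=2)
Line 6: ['blue'] (min_width=4, slack=7)
Line 7: ['message'] (min_width=7, slack=4)
Line 8: ['wolf', 'car'] (min_width=8, slack=3)
Line 9: ['wind'] (min_width=4, slack=7)
Line 10: ['network'] (min_width=7, slack=4)
Line 11: ['heart'] (min_width=5, slack=6)

Answer: message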